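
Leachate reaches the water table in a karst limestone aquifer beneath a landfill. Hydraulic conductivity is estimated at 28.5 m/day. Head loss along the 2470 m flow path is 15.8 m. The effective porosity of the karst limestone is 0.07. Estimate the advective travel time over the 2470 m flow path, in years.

Hydraulic gradient i = Δh / L = 15.8 / 2470 = 0.006397.
Darcy flux q = K · i = 28.50 × 0.006397 = 0.1823 m/day.
Seepage velocity v = q / n_e = 0.1823 / 0.07 = 2.604 m/day.
Travel time t = L / v = 2470 / 2.604 = 948.4 days = 2.597 years.

2.60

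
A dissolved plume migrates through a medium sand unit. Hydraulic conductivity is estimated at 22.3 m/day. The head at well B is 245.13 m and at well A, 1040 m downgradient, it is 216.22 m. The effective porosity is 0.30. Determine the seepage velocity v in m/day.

2.07

Hydraulic gradient i = (245.13 − 216.22) / 1040 = 28.91 / 1040 = 0.02780.
Darcy flux q = K · i = 22.30 × 0.02780 = 0.6199 m/day.
Seepage velocity v = q / n_e = 0.6199 / 0.30 = 2.066 m/day.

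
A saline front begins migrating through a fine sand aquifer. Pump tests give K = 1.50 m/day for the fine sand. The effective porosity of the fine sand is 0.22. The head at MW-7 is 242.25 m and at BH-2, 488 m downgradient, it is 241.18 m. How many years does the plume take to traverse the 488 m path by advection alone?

89.4

Hydraulic gradient i = (242.25 − 241.18) / 488 = 1.07 / 488 = 0.002193.
Darcy flux q = K · i = 1.500 × 0.002193 = 0.003289 m/day.
Seepage velocity v = q / n_e = 0.003289 / 0.22 = 0.01495 m/day.
Travel time t = L / v = 488 / 0.01495 = 32643 days = 89.37 years.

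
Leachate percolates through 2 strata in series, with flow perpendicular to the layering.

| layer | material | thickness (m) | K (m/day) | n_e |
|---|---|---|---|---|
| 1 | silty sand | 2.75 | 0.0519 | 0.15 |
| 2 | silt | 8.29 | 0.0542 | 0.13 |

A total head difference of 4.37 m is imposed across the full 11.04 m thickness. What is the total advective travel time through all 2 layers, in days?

70.2

With flow normal to the layers, continuity requires the same specific discharge q through every layer.
Σ(b_i/K_i) = 2.75/0.0519 + 8.29/0.0542 = 205.9 d.
q = Δh / Σ(b_i/K_i) = 4.37 / 205.9 = 0.02122 m/day.
In each layer the seepage velocity is v_i = q/n_i, so the layer transit time is t_i = b_i·n_i / q:
  layer 1 (silty sand): t_1 = 2.75 × 0.15 / 0.02122 = 19.44 d
  layer 2 (silt): t_2 = 8.29 × 0.13 / 0.02122 = 50.79 d
Total t = Σ t_i = 70.23 days.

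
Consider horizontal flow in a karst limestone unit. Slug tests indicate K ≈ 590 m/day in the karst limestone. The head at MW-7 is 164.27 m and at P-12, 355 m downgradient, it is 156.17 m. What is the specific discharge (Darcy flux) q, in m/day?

13.5

Hydraulic gradient i = (164.27 − 156.17) / 355 = 8.1 / 355 = 0.02282.
Specific discharge q = K · i = 590.0 × 0.02282 = 13.46 m/day.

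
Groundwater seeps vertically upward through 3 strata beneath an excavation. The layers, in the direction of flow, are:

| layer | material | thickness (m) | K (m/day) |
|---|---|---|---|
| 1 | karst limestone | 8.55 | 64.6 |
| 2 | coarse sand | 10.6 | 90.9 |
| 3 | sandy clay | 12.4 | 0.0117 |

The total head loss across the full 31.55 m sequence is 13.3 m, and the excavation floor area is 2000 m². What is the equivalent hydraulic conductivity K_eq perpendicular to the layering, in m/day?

Flow is perpendicular to layering, so the layers act in series and the equivalent K is the thickness-weighted harmonic mean.
Total thickness L = 8.55 + 10.6 + 12.4 = 31.55 m.
Σ(b_i/K_i) = 8.55/64.6 + 10.6/90.9 + 12.4/0.0117 = 1060 d.
K_eq = L / Σ(b_i/K_i) = 31.55 / 1060 = 0.02976 m/day.

0.0298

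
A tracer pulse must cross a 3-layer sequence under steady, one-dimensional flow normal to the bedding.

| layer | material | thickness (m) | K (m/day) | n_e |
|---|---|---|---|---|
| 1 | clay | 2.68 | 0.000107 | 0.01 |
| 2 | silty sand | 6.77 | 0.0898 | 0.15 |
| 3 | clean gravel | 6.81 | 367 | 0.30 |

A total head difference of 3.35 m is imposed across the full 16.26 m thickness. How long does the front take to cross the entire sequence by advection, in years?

With flow normal to the layers, continuity requires the same specific discharge q through every layer.
Σ(b_i/K_i) = 2.68/0.000107 + 6.77/0.0898 + 6.81/367 = 25122 d.
q = Δh / Σ(b_i/K_i) = 3.35 / 25122 = 0.0001333 m/day.
In each layer the seepage velocity is v_i = q/n_i, so the layer transit time is t_i = b_i·n_i / q:
  layer 1 (clay): t_1 = 2.68 × 0.01 / 0.0001333 = 201.0 d
  layer 2 (silty sand): t_2 = 6.77 × 0.15 / 0.0001333 = 7615 d
  layer 3 (clean gravel): t_3 = 6.81 × 0.30 / 0.0001333 = 15321 d
Total t = Σ t_i = 23137 days = 63.35 years.

63.3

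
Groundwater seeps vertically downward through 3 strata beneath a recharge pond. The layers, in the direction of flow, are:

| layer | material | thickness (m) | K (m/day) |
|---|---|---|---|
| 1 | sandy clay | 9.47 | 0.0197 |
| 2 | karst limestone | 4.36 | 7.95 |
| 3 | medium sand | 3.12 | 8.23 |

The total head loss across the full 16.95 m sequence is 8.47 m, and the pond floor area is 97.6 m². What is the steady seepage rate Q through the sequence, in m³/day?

Flow is perpendicular to layering, so the layers act in series and the equivalent K is the thickness-weighted harmonic mean.
Total thickness L = 9.47 + 4.36 + 3.12 = 16.95 m.
Σ(b_i/K_i) = 9.47/0.0197 + 4.36/7.95 + 3.12/8.23 = 481.6 d.
K_eq = L / Σ(b_i/K_i) = 16.95 / 481.6 = 0.03519 m/day.
Q = K_eq · A · (Δh/L) = 0.03519 × 97.6 × (8.47/16.95) = 1.716 m³/day.

1.72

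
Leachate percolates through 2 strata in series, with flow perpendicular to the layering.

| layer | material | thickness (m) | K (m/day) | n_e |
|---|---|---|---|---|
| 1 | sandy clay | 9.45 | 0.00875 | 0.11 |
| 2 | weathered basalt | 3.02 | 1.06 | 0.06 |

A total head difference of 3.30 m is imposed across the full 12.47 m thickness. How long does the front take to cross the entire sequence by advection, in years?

1.10

With flow normal to the layers, continuity requires the same specific discharge q through every layer.
Σ(b_i/K_i) = 9.45/0.00875 + 3.02/1.06 = 1083 d.
q = Δh / Σ(b_i/K_i) = 3.30 / 1083 = 0.003048 m/day.
In each layer the seepage velocity is v_i = q/n_i, so the layer transit time is t_i = b_i·n_i / q:
  layer 1 (sandy clay): t_1 = 9.45 × 0.11 / 0.003048 = 341.1 d
  layer 2 (weathered basalt): t_2 = 3.02 × 0.06 / 0.003048 = 59.46 d
Total t = Σ t_i = 400.6 days = 1.097 years.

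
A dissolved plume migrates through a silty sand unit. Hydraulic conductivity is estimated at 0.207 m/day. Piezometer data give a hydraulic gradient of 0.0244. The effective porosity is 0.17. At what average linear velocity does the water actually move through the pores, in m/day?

Hydraulic gradient i = 0.0244.
Darcy flux q = K · i = 0.2070 × 0.02440 = 0.005051 m/day.
Seepage velocity v = q / n_e = 0.005051 / 0.17 = 0.02971 m/day.

0.0297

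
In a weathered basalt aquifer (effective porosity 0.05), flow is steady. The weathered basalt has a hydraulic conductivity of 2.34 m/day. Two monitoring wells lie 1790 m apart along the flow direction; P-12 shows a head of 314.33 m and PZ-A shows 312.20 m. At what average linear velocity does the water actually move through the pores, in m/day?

0.0557

Hydraulic gradient i = (314.33 − 312.20) / 1790 = 2.13 / 1790 = 0.001190.
Darcy flux q = K · i = 2.340 × 0.001190 = 0.002784 m/day.
Seepage velocity v = q / n_e = 0.002784 / 0.05 = 0.05569 m/day.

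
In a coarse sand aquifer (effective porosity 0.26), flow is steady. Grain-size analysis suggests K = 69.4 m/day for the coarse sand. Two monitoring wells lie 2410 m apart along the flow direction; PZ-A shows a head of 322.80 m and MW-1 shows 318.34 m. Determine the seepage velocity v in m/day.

0.494

Hydraulic gradient i = (322.80 − 318.34) / 2410 = 4.46 / 2410 = 0.001851.
Darcy flux q = K · i = 69.40 × 0.001851 = 0.1284 m/day.
Seepage velocity v = q / n_e = 0.1284 / 0.26 = 0.4940 m/day.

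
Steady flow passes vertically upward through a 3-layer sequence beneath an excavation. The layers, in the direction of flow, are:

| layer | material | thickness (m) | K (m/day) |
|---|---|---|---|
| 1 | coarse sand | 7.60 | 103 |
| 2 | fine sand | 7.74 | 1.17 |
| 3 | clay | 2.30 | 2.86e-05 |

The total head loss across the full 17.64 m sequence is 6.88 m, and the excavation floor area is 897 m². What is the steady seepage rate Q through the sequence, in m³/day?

0.0767

Flow is perpendicular to layering, so the layers act in series and the equivalent K is the thickness-weighted harmonic mean.
Total thickness L = 7.60 + 7.74 + 2.30 = 17.64 m.
Σ(b_i/K_i) = 7.60/103 + 7.74/1.17 + 2.30/2.86e-05 = 80426 d.
K_eq = L / Σ(b_i/K_i) = 17.64 / 80426 = 0.0002193 m/day.
Q = K_eq · A · (Δh/L) = 0.0002193 × 897 × (6.88/17.64) = 0.07673 m³/day.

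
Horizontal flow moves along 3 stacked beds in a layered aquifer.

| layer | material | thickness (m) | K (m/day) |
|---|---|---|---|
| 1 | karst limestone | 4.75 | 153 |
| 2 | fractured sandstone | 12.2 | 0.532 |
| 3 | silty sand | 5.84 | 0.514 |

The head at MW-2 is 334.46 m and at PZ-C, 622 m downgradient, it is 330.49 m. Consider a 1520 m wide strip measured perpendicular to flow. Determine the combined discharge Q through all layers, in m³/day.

Flow is parallel to layering, so each bed carries its own Darcy discharge and the transmissivities add.
Σ(K_i·b_i) = 153×4.75 + 0.532×12.2 + 0.514×5.84 = 736.2 m²/day.
Hydraulic gradient i = (334.46 − 330.49) / 622 = 3.97 / 622 = 0.006383.
Q = Σ(K_i·b_i) · W · i = 736.2 × 1520 × 0.006383 = 7143 m³/day.

7140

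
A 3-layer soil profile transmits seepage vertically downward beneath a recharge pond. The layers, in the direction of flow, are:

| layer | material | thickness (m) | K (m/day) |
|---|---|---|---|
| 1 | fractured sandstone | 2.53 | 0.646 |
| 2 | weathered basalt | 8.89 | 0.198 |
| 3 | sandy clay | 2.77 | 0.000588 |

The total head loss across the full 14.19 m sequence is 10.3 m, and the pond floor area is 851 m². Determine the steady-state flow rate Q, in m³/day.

1.84

Flow is perpendicular to layering, so the layers act in series and the equivalent K is the thickness-weighted harmonic mean.
Total thickness L = 2.53 + 8.89 + 2.77 = 14.19 m.
Σ(b_i/K_i) = 2.53/0.646 + 8.89/0.198 + 2.77/0.000588 = 4760 d.
K_eq = L / Σ(b_i/K_i) = 14.19 / 4760 = 0.002981 m/day.
Q = K_eq · A · (Δh/L) = 0.002981 × 851 × (10.3/14.19) = 1.842 m³/day.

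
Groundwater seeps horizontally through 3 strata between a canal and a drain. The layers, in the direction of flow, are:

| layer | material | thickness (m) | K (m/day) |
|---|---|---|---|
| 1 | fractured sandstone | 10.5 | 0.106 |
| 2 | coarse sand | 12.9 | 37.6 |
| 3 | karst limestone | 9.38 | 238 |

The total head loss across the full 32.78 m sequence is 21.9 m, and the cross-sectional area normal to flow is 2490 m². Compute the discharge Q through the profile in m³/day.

548

Flow is perpendicular to layering, so the layers act in series and the equivalent K is the thickness-weighted harmonic mean.
Total thickness L = 10.5 + 12.9 + 9.38 = 32.78 m.
Σ(b_i/K_i) = 10.5/0.106 + 12.9/37.6 + 9.38/238 = 99.44 d.
K_eq = L / Σ(b_i/K_i) = 32.78 / 99.44 = 0.3296 m/day.
Q = K_eq · A · (Δh/L) = 0.3296 × 2490 × (21.9/32.78) = 548.4 m³/day.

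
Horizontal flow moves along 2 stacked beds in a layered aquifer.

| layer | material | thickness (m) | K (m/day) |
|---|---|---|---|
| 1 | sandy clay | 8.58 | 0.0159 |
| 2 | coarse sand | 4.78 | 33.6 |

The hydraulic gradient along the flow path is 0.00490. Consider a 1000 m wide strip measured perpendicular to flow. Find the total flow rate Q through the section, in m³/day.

Flow is parallel to layering, so each bed carries its own Darcy discharge and the transmissivities add.
Σ(K_i·b_i) = 0.0159×8.58 + 33.6×4.78 = 160.7 m²/day.
Hydraulic gradient i = 0.00490.
Q = Σ(K_i·b_i) · W · i = 160.7 × 1000 × 0.004900 = 787.6 m³/day.

788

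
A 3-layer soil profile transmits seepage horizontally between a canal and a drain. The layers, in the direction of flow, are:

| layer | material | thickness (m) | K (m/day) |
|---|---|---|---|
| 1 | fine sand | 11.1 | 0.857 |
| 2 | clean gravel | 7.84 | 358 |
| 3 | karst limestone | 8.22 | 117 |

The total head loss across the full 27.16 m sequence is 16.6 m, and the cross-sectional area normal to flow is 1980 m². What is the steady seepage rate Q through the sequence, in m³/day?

Flow is perpendicular to layering, so the layers act in series and the equivalent K is the thickness-weighted harmonic mean.
Total thickness L = 11.1 + 7.84 + 8.22 = 27.16 m.
Σ(b_i/K_i) = 11.1/0.857 + 7.84/358 + 8.22/117 = 13.04 d.
K_eq = L / Σ(b_i/K_i) = 27.16 / 13.04 = 2.082 m/day.
Q = K_eq · A · (Δh/L) = 2.082 × 1980 × (16.6/27.16) = 2520 m³/day.

2520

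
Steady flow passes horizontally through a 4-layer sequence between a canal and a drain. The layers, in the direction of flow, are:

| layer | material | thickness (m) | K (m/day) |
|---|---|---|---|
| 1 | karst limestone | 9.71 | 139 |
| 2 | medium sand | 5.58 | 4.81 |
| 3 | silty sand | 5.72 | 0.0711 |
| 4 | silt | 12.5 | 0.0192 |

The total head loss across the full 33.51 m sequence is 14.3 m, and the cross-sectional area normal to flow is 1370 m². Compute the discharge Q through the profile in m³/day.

Flow is perpendicular to layering, so the layers act in series and the equivalent K is the thickness-weighted harmonic mean.
Total thickness L = 9.71 + 5.58 + 5.72 + 12.5 = 33.51 m.
Σ(b_i/K_i) = 9.71/139 + 5.58/4.81 + 5.72/0.0711 + 12.5/0.0192 = 732.7 d.
K_eq = L / Σ(b_i/K_i) = 33.51 / 732.7 = 0.04573 m/day.
Q = K_eq · A · (Δh/L) = 0.04573 × 1370 × (14.3/33.51) = 26.74 m³/day.

26.7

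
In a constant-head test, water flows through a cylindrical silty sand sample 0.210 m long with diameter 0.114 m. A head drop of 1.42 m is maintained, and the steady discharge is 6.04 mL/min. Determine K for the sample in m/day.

0.126

Cross-sectional area A = π·(d/2)² = π × (0.114/2)² = 0.01021 m².
Convert discharge: 6.04 mL/min = 1.007e-07 m³/s.
Darcy's law rearranged: K = Q·L / (A·Δh) = 1.007e-07 × 0.210 / (0.01021 × 1.42) = 1.459e-06 m/s = 0.1260 m/day.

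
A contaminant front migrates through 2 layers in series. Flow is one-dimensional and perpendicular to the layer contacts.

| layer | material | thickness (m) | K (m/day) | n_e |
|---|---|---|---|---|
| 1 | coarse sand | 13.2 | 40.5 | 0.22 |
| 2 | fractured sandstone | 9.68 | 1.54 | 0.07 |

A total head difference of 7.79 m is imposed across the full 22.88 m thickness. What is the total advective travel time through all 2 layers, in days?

With flow normal to the layers, continuity requires the same specific discharge q through every layer.
Σ(b_i/K_i) = 13.2/40.5 + 9.68/1.54 = 6.612 d.
q = Δh / Σ(b_i/K_i) = 7.79 / 6.612 = 1.178 m/day.
In each layer the seepage velocity is v_i = q/n_i, so the layer transit time is t_i = b_i·n_i / q:
  layer 1 (coarse sand): t_1 = 13.2 × 0.22 / 1.178 = 2.465 d
  layer 2 (fractured sandstone): t_2 = 9.68 × 0.07 / 1.178 = 0.5751 d
Total t = Σ t_i = 3.040 days.

3.04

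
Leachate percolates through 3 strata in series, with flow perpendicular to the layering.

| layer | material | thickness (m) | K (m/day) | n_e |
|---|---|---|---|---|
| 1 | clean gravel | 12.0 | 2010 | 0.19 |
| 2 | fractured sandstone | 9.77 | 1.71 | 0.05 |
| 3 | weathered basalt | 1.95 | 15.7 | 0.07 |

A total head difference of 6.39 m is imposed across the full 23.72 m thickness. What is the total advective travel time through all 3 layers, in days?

2.66

With flow normal to the layers, continuity requires the same specific discharge q through every layer.
Σ(b_i/K_i) = 12.0/2010 + 9.77/1.71 + 1.95/15.7 = 5.844 d.
q = Δh / Σ(b_i/K_i) = 6.39 / 5.844 = 1.093 m/day.
In each layer the seepage velocity is v_i = q/n_i, so the layer transit time is t_i = b_i·n_i / q:
  layer 1 (clean gravel): t_1 = 12.0 × 0.19 / 1.093 = 2.085 d
  layer 2 (fractured sandstone): t_2 = 9.77 × 0.05 / 1.093 = 0.4467 d
  layer 3 (weathered basalt): t_3 = 1.95 × 0.07 / 1.093 = 0.1248 d
Total t = Σ t_i = 2.657 days.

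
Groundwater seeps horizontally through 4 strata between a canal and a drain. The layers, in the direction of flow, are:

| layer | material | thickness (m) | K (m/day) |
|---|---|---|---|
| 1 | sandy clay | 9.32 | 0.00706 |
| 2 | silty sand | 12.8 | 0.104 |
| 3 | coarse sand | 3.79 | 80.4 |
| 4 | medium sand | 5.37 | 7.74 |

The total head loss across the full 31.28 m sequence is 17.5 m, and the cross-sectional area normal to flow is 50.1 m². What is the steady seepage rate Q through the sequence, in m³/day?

Flow is perpendicular to layering, so the layers act in series and the equivalent K is the thickness-weighted harmonic mean.
Total thickness L = 9.32 + 12.8 + 3.79 + 5.37 = 31.28 m.
Σ(b_i/K_i) = 9.32/0.00706 + 12.8/0.104 + 3.79/80.4 + 5.37/7.74 = 1444 d.
K_eq = L / Σ(b_i/K_i) = 31.28 / 1444 = 0.02166 m/day.
Q = K_eq · A · (Δh/L) = 0.02166 × 50.1 × (17.5/31.28) = 0.6072 m³/day.

0.607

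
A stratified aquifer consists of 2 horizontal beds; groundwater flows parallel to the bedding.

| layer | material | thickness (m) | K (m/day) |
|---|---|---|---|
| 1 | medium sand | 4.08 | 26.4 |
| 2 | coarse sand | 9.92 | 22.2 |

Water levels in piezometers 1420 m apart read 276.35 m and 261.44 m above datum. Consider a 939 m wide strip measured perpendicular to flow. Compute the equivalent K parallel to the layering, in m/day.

23.4

Flow is parallel to layering, so each bed carries its own Darcy discharge and the transmissivities add.
Σ(K_i·b_i) = 26.4×4.08 + 22.2×9.92 = 327.9 m²/day.
Total thickness b = 14.00 m, so K_eq = Σ(K_i·b_i)/b = 23.42 m/day.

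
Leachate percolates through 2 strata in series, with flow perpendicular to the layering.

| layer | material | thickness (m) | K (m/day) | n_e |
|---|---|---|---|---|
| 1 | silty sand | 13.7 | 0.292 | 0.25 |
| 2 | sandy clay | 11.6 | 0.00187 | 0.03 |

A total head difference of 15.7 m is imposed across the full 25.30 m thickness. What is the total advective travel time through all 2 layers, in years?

With flow normal to the layers, continuity requires the same specific discharge q through every layer.
Σ(b_i/K_i) = 13.7/0.292 + 11.6/0.00187 = 6250 d.
q = Δh / Σ(b_i/K_i) = 15.7 / 6250 = 0.002512 m/day.
In each layer the seepage velocity is v_i = q/n_i, so the layer transit time is t_i = b_i·n_i / q:
  layer 1 (silty sand): t_1 = 13.7 × 0.25 / 0.002512 = 1363 d
  layer 2 (sandy clay): t_2 = 11.6 × 0.03 / 0.002512 = 138.5 d
Total t = Σ t_i = 1502 days = 4.112 years.

4.11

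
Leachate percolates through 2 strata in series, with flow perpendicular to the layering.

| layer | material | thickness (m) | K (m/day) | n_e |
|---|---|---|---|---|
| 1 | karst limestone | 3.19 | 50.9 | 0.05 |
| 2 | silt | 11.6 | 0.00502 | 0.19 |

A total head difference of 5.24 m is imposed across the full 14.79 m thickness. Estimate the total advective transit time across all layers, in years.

With flow normal to the layers, continuity requires the same specific discharge q through every layer.
Σ(b_i/K_i) = 3.19/50.9 + 11.6/0.00502 = 2311 d.
q = Δh / Σ(b_i/K_i) = 5.24 / 2311 = 0.002268 m/day.
In each layer the seepage velocity is v_i = q/n_i, so the layer transit time is t_i = b_i·n_i / q:
  layer 1 (karst limestone): t_1 = 3.19 × 0.05 / 0.002268 = 70.34 d
  layer 2 (silt): t_2 = 11.6 × 0.19 / 0.002268 = 972.0 d
Total t = Σ t_i = 1042 days = 2.854 years.

2.85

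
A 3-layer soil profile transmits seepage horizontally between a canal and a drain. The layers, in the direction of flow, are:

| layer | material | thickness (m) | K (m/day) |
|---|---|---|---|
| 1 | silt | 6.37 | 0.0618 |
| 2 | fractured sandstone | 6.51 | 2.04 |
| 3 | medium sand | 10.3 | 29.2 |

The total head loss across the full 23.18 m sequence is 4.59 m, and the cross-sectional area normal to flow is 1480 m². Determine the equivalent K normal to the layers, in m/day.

Flow is perpendicular to layering, so the layers act in series and the equivalent K is the thickness-weighted harmonic mean.
Total thickness L = 6.37 + 6.51 + 10.3 = 23.18 m.
Σ(b_i/K_i) = 6.37/0.0618 + 6.51/2.04 + 10.3/29.2 = 106.6 d.
K_eq = L / Σ(b_i/K_i) = 23.18 / 106.6 = 0.2174 m/day.

0.217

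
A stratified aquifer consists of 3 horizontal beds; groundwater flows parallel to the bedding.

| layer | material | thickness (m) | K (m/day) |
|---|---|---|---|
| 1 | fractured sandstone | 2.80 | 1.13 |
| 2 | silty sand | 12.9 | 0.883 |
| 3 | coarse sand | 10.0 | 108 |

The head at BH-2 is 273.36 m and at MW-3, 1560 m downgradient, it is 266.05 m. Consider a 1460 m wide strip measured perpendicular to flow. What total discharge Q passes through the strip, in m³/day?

Flow is parallel to layering, so each bed carries its own Darcy discharge and the transmissivities add.
Σ(K_i·b_i) = 1.13×2.80 + 0.883×12.9 + 108×10.0 = 1095 m²/day.
Hydraulic gradient i = (273.36 − 266.05) / 1560 = 7.31 / 1560 = 0.004686.
Q = Σ(K_i·b_i) · W · i = 1095 × 1460 × 0.004686 = 7488 m³/day.

7490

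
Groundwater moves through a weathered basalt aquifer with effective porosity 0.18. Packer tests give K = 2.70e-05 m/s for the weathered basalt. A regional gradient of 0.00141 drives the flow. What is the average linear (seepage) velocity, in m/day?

0.0183

Convert K: 2.70e-05 m/s × 86400 = 2.333 m/day.
Hydraulic gradient i = 0.00141.
Darcy flux q = K · i = 2.333 × 0.001410 = 0.003289 m/day.
Seepage velocity v = q / n_e = 0.003289 / 0.18 = 0.01827 m/day.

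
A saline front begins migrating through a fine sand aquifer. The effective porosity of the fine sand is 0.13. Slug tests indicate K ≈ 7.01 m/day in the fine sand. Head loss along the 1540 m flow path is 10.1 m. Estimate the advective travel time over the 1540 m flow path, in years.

11.9

Hydraulic gradient i = Δh / L = 10.1 / 1540 = 0.006558.
Darcy flux q = K · i = 7.010 × 0.006558 = 0.04597 m/day.
Seepage velocity v = q / n_e = 0.04597 / 0.13 = 0.3537 m/day.
Travel time t = L / v = 1540 / 0.3537 = 4355 days = 11.92 years.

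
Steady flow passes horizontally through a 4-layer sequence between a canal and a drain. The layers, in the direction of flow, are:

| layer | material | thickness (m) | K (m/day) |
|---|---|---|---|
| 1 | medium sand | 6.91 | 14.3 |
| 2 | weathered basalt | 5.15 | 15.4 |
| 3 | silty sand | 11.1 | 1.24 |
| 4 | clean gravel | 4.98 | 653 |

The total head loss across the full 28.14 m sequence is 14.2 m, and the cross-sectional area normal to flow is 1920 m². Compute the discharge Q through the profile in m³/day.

Flow is perpendicular to layering, so the layers act in series and the equivalent K is the thickness-weighted harmonic mean.
Total thickness L = 6.91 + 5.15 + 11.1 + 4.98 = 28.14 m.
Σ(b_i/K_i) = 6.91/14.3 + 5.15/15.4 + 11.1/1.24 + 4.98/653 = 9.777 d.
K_eq = L / Σ(b_i/K_i) = 28.14 / 9.777 = 2.878 m/day.
Q = K_eq · A · (Δh/L) = 2.878 × 1920 × (14.2/28.14) = 2789 m³/day.

2790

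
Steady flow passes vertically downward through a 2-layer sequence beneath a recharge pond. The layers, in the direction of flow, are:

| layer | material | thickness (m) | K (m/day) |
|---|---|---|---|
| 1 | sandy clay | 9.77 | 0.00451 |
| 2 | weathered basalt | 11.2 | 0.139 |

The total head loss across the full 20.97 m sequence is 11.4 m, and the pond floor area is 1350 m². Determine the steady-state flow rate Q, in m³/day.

6.85

Flow is perpendicular to layering, so the layers act in series and the equivalent K is the thickness-weighted harmonic mean.
Total thickness L = 9.77 + 11.2 = 20.97 m.
Σ(b_i/K_i) = 9.77/0.00451 + 11.2/0.139 = 2247 d.
K_eq = L / Σ(b_i/K_i) = 20.97 / 2247 = 0.009333 m/day.
Q = K_eq · A · (Δh/L) = 0.009333 × 1350 × (11.4/20.97) = 6.850 m³/day.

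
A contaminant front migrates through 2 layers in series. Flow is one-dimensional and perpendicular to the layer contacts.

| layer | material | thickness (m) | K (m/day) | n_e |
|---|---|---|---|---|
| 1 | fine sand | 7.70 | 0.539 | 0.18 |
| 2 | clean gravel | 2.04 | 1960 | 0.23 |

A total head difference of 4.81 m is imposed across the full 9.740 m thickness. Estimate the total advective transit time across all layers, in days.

5.51

With flow normal to the layers, continuity requires the same specific discharge q through every layer.
Σ(b_i/K_i) = 7.70/0.539 + 2.04/1960 = 14.29 d.
q = Δh / Σ(b_i/K_i) = 4.81 / 14.29 = 0.3367 m/day.
In each layer the seepage velocity is v_i = q/n_i, so the layer transit time is t_i = b_i·n_i / q:
  layer 1 (fine sand): t_1 = 7.70 × 0.18 / 0.3367 = 4.117 d
  layer 2 (clean gravel): t_2 = 2.04 × 0.23 / 0.3367 = 1.394 d
Total t = Σ t_i = 5.510 days.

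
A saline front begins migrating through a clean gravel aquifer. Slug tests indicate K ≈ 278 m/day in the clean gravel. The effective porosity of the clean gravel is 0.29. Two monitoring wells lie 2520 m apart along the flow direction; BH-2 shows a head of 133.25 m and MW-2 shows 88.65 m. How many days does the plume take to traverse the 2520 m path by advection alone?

Hydraulic gradient i = (133.25 − 88.65) / 2520 = 44.6 / 2520 = 0.01770.
Darcy flux q = K · i = 278.0 × 0.01770 = 4.920 m/day.
Seepage velocity v = q / n_e = 4.920 / 0.29 = 16.97 m/day.
Travel time t = L / v = 2520 / 16.97 = 148.5 days.

149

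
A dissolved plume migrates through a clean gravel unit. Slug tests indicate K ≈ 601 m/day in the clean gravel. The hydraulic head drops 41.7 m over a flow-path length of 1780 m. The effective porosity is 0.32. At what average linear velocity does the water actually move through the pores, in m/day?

44.0

Hydraulic gradient i = Δh / L = 41.7 / 1780 = 0.02343.
Darcy flux q = K · i = 601.0 × 0.02343 = 14.08 m/day.
Seepage velocity v = q / n_e = 14.08 / 0.32 = 44.00 m/day.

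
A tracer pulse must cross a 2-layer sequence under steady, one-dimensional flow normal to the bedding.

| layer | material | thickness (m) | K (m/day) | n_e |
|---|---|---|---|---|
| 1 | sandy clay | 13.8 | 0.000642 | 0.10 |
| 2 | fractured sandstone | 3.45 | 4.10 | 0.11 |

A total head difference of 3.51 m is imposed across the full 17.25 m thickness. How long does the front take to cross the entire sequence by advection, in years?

29.5

With flow normal to the layers, continuity requires the same specific discharge q through every layer.
Σ(b_i/K_i) = 13.8/0.000642 + 3.45/4.10 = 21496 d.
q = Δh / Σ(b_i/K_i) = 3.51 / 21496 = 0.0001633 m/day.
In each layer the seepage velocity is v_i = q/n_i, so the layer transit time is t_i = b_i·n_i / q:
  layer 1 (sandy clay): t_1 = 13.8 × 0.10 / 0.0001633 = 8451 d
  layer 2 (fractured sandstone): t_2 = 3.45 × 0.11 / 0.0001633 = 2324 d
Total t = Σ t_i = 10776 days = 29.50 years.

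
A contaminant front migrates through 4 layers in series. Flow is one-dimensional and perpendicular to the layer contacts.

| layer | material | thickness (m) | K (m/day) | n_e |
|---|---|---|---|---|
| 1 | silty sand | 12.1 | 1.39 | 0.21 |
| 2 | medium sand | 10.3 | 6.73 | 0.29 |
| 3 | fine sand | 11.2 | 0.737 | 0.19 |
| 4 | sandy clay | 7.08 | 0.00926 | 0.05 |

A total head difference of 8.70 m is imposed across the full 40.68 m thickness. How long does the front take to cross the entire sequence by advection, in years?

With flow normal to the layers, continuity requires the same specific discharge q through every layer.
Σ(b_i/K_i) = 12.1/1.39 + 10.3/6.73 + 11.2/0.737 + 7.08/0.00926 = 790.0 d.
q = Δh / Σ(b_i/K_i) = 8.70 / 790.0 = 0.01101 m/day.
In each layer the seepage velocity is v_i = q/n_i, so the layer transit time is t_i = b_i·n_i / q:
  layer 1 (silty sand): t_1 = 12.1 × 0.21 / 0.01101 = 230.7 d
  layer 2 (medium sand): t_2 = 10.3 × 0.29 / 0.01101 = 271.2 d
  layer 3 (fine sand): t_3 = 11.2 × 0.19 / 0.01101 = 193.2 d
  layer 4 (sandy clay): t_4 = 7.08 × 0.05 / 0.01101 = 32.15 d
Total t = Σ t_i = 727.4 days = 1.991 years.

1.99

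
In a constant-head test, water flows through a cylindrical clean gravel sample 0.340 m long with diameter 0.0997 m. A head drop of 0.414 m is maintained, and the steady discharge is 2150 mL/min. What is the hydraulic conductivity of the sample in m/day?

Cross-sectional area A = π·(d/2)² = π × (0.0997/2)² = 0.007807 m².
Convert discharge: 2150 mL/min = 3.583e-05 m³/s.
Darcy's law rearranged: K = Q·L / (A·Δh) = 3.583e-05 × 0.340 / (0.007807 × 0.414) = 0.003770 m/s = 325.7 m/day.

326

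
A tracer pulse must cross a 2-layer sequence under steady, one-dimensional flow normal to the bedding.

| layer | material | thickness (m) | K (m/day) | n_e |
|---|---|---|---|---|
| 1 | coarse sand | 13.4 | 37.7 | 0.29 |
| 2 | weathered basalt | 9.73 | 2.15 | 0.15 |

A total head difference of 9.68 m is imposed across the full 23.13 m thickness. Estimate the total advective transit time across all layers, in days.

2.70

With flow normal to the layers, continuity requires the same specific discharge q through every layer.
Σ(b_i/K_i) = 13.4/37.7 + 9.73/2.15 = 4.881 d.
q = Δh / Σ(b_i/K_i) = 9.68 / 4.881 = 1.983 m/day.
In each layer the seepage velocity is v_i = q/n_i, so the layer transit time is t_i = b_i·n_i / q:
  layer 1 (coarse sand): t_1 = 13.4 × 0.29 / 1.983 = 1.959 d
  layer 2 (weathered basalt): t_2 = 9.73 × 0.15 / 1.983 = 0.7359 d
Total t = Σ t_i = 2.695 days.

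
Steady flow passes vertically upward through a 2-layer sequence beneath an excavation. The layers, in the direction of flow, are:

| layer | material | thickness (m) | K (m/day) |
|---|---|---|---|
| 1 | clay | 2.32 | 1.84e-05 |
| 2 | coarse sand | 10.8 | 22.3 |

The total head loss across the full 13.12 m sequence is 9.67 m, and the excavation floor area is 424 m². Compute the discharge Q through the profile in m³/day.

Flow is perpendicular to layering, so the layers act in series and the equivalent K is the thickness-weighted harmonic mean.
Total thickness L = 2.32 + 10.8 = 13.12 m.
Σ(b_i/K_i) = 2.32/1.84e-05 + 10.8/22.3 = 1.261e+05 d.
K_eq = L / Σ(b_i/K_i) = 13.12 / 1.261e+05 = 0.0001041 m/day.
Q = K_eq · A · (Δh/L) = 0.0001041 × 424 × (9.67/13.12) = 0.03252 m³/day.

0.0325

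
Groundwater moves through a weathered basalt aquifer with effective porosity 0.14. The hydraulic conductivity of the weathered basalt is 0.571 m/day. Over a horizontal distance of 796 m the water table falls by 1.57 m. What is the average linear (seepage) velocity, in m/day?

Hydraulic gradient i = Δh / L = 1.57 / 796 = 0.001972.
Darcy flux q = K · i = 0.5710 × 0.001972 = 0.001126 m/day.
Seepage velocity v = q / n_e = 0.001126 / 0.14 = 0.008044 m/day.

0.00804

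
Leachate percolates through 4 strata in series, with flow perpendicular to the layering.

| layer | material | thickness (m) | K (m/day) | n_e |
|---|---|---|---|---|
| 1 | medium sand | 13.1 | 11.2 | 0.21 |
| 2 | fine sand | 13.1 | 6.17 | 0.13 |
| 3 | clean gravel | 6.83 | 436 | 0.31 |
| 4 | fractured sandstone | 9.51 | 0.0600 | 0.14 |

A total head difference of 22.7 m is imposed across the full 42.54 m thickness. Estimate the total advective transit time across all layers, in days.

With flow normal to the layers, continuity requires the same specific discharge q through every layer.
Σ(b_i/K_i) = 13.1/11.2 + 13.1/6.17 + 6.83/436 + 9.51/0.0600 = 161.8 d.
q = Δh / Σ(b_i/K_i) = 22.7 / 161.8 = 0.1403 m/day.
In each layer the seepage velocity is v_i = q/n_i, so the layer transit time is t_i = b_i·n_i / q:
  layer 1 (medium sand): t_1 = 13.1 × 0.21 / 0.1403 = 19.61 d
  layer 2 (fine sand): t_2 = 13.1 × 0.13 / 0.1403 = 12.14 d
  layer 3 (clean gravel): t_3 = 6.83 × 0.31 / 0.1403 = 15.09 d
  layer 4 (fractured sandstone): t_4 = 9.51 × 0.14 / 0.1403 = 9.490 d
Total t = Σ t_i = 56.33 days.

56.3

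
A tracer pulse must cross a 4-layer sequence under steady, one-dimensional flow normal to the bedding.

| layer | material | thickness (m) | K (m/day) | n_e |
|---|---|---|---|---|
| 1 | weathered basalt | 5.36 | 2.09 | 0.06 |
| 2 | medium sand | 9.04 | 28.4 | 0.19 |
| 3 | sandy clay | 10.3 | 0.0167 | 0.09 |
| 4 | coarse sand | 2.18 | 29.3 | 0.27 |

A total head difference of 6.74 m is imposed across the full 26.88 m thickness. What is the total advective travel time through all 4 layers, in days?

327

With flow normal to the layers, continuity requires the same specific discharge q through every layer.
Σ(b_i/K_i) = 5.36/2.09 + 9.04/28.4 + 10.3/0.0167 + 2.18/29.3 = 619.7 d.
q = Δh / Σ(b_i/K_i) = 6.74 / 619.7 = 0.01088 m/day.
In each layer the seepage velocity is v_i = q/n_i, so the layer transit time is t_i = b_i·n_i / q:
  layer 1 (weathered basalt): t_1 = 5.36 × 0.06 / 0.01088 = 29.57 d
  layer 2 (medium sand): t_2 = 9.04 × 0.19 / 0.01088 = 157.9 d
  layer 3 (sandy clay): t_3 = 10.3 × 0.09 / 0.01088 = 85.24 d
  layer 4 (coarse sand): t_4 = 2.18 × 0.27 / 0.01088 = 54.12 d
Total t = Σ t_i = 326.9 days.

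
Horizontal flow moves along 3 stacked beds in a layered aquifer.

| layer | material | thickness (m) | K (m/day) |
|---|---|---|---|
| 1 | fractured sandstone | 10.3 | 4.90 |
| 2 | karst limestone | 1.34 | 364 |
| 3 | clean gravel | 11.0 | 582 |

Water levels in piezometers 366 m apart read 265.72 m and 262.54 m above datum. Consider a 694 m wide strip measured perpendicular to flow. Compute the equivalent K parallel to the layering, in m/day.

307

Flow is parallel to layering, so each bed carries its own Darcy discharge and the transmissivities add.
Σ(K_i·b_i) = 4.90×10.3 + 364×1.34 + 582×11.0 = 6940 m²/day.
Total thickness b = 22.64 m, so K_eq = Σ(K_i·b_i)/b = 306.5 m/day.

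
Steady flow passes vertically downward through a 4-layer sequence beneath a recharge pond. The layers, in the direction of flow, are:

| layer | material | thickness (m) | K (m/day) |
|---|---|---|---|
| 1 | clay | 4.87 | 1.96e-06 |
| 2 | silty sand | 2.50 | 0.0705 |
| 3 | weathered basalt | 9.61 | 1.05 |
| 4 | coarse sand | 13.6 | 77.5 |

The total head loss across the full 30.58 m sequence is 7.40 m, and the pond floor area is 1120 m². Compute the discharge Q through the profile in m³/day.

Flow is perpendicular to layering, so the layers act in series and the equivalent K is the thickness-weighted harmonic mean.
Total thickness L = 4.87 + 2.50 + 9.61 + 13.6 = 30.58 m.
Σ(b_i/K_i) = 4.87/1.96e-06 + 2.50/0.0705 + 9.61/1.05 + 13.6/77.5 = 2.485e+06 d.
K_eq = L / Σ(b_i/K_i) = 30.58 / 2.485e+06 = 1.231e-05 m/day.
Q = K_eq · A · (Δh/L) = 1.231e-05 × 1120 × (7.40/30.58) = 0.003336 m³/day.

0.00334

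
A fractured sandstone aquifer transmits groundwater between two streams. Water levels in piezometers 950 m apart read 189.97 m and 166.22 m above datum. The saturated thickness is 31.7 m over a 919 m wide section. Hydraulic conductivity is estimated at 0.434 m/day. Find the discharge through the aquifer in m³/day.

316

Cross-sectional area A = 919 × 31.7 = 29132 m².
Hydraulic gradient i = (189.97 − 166.22) / 950 = 23.75 / 950 = 0.02500.
Darcy's law: Q = K · A · i = 0.4340 × 29132 × 0.02500 = 316.1 m³/day.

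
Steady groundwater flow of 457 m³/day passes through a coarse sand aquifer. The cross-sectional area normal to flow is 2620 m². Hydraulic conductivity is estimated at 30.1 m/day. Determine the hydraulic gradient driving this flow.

0.00579

From Q = K·A·i, i = Q / (K·A) = 457 / (30.10 × 2620) = 0.005795.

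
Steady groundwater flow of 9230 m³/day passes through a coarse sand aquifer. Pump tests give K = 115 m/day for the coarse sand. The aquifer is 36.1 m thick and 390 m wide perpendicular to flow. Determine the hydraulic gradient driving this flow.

Cross-sectional area A = 390 × 36.1 = 14079 m².
From Q = K·A·i, i = Q / (K·A) = 9230 / (115.0 × 14079) = 0.005701.

0.00570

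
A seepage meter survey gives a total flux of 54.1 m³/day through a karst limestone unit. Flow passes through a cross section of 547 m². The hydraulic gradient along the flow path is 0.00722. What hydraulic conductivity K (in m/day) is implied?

13.7

Hydraulic gradient i = 0.00722.
From Q = K·A·i, K = Q / (A·i) = 54.1 / (547.0 × 0.007220) = 13.70 m/day.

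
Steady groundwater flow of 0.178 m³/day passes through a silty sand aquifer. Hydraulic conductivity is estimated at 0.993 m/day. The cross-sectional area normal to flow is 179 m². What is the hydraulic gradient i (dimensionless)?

0.00100

From Q = K·A·i, i = Q / (K·A) = 0.178 / (0.9930 × 179.0) = 0.001001.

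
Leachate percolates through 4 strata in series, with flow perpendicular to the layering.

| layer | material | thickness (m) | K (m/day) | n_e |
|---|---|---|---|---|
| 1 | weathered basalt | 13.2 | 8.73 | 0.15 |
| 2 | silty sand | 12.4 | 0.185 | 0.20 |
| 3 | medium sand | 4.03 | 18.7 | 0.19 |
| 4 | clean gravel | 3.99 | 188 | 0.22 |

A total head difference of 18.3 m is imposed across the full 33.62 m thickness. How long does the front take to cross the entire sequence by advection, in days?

With flow normal to the layers, continuity requires the same specific discharge q through every layer.
Σ(b_i/K_i) = 13.2/8.73 + 12.4/0.185 + 4.03/18.7 + 3.99/188 = 68.78 d.
q = Δh / Σ(b_i/K_i) = 18.3 / 68.78 = 0.2661 m/day.
In each layer the seepage velocity is v_i = q/n_i, so the layer transit time is t_i = b_i·n_i / q:
  layer 1 (weathered basalt): t_1 = 13.2 × 0.15 / 0.2661 = 7.441 d
  layer 2 (silty sand): t_2 = 12.4 × 0.20 / 0.2661 = 9.320 d
  layer 3 (medium sand): t_3 = 4.03 × 0.19 / 0.2661 = 2.878 d
  layer 4 (clean gravel): t_4 = 3.99 × 0.22 / 0.2661 = 3.299 d
Total t = Σ t_i = 22.94 days.

22.9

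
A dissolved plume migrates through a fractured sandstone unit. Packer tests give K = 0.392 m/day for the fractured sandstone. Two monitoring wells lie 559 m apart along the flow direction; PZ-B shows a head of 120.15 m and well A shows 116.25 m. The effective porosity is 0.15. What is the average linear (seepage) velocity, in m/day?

0.0182

Hydraulic gradient i = (120.15 − 116.25) / 559 = 3.9 / 559 = 0.006977.
Darcy flux q = K · i = 0.3920 × 0.006977 = 0.002735 m/day.
Seepage velocity v = q / n_e = 0.002735 / 0.15 = 0.01823 m/day.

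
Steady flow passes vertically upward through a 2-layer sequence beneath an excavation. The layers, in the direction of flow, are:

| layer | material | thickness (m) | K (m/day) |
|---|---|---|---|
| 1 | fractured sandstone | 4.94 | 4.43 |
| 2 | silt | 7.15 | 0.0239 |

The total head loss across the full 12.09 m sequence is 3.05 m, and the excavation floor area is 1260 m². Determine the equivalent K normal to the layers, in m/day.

0.0403

Flow is perpendicular to layering, so the layers act in series and the equivalent K is the thickness-weighted harmonic mean.
Total thickness L = 4.94 + 7.15 = 12.09 m.
Σ(b_i/K_i) = 4.94/4.43 + 7.15/0.0239 = 300.3 d.
K_eq = L / Σ(b_i/K_i) = 12.09 / 300.3 = 0.04026 m/day.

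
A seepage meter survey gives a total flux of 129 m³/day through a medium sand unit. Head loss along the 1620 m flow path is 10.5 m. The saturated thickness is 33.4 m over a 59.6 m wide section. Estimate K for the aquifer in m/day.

10.0

Cross-sectional area A = 59.6 × 33.4 = 1991 m².
Hydraulic gradient i = Δh / L = 10.5 / 1620 = 0.006481.
From Q = K·A·i, K = Q / (A·i) = 129 / (1991 × 0.006481) = 9.998 m/day.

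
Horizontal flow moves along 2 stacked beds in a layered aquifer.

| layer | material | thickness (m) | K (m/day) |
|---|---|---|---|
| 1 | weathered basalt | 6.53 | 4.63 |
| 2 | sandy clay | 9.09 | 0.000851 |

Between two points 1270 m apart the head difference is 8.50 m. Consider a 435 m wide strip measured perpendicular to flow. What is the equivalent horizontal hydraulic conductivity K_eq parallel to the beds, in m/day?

Flow is parallel to layering, so each bed carries its own Darcy discharge and the transmissivities add.
Σ(K_i·b_i) = 4.63×6.53 + 0.000851×9.09 = 30.24 m²/day.
Total thickness b = 15.62 m, so K_eq = Σ(K_i·b_i)/b = 1.936 m/day.

1.94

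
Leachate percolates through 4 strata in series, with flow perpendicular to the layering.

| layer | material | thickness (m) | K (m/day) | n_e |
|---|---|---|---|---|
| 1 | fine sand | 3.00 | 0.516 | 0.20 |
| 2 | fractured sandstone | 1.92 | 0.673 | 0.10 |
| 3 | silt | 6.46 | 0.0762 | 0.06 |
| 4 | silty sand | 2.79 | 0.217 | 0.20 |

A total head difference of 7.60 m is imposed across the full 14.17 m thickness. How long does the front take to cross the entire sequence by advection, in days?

With flow normal to the layers, continuity requires the same specific discharge q through every layer.
Σ(b_i/K_i) = 3.00/0.516 + 1.92/0.673 + 6.46/0.0762 + 2.79/0.217 = 106.3 d.
q = Δh / Σ(b_i/K_i) = 7.60 / 106.3 = 0.07150 m/day.
In each layer the seepage velocity is v_i = q/n_i, so the layer transit time is t_i = b_i·n_i / q:
  layer 1 (fine sand): t_1 = 3.00 × 0.20 / 0.07150 = 8.392 d
  layer 2 (fractured sandstone): t_2 = 1.92 × 0.10 / 0.07150 = 2.685 d
  layer 3 (silt): t_3 = 6.46 × 0.06 / 0.07150 = 5.421 d
  layer 4 (silty sand): t_4 = 2.79 × 0.20 / 0.07150 = 7.805 d
Total t = Σ t_i = 24.30 days.

24.3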